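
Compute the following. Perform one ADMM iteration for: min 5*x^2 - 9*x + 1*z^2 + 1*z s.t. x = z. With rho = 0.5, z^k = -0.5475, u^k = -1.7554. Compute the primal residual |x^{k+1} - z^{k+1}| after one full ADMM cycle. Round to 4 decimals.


ADMM iteration with rho = 0.5, z^k = -0.5475, u^k = -1.7554
Step 1: x-update.
Minimize 5*x^2 - 9*x + (0.5/2)*(x + 0.5475 - 1.7554)^2
FOC: (2*5 + 0.5)*x = 9 + 0.5*(-0.5475 + 1.7554)
x^{k+1} = 0.9147
Step 2: z-update.
Minimize 1*z^2 + 1*z + (0.5/2)*(0.9147 - z - 1.7554)^2
FOC: (2*1 + 0.5)*z = -1 + 0.5*(0.9147 - 1.7554)
z^{k+1} = -0.5681
Step 3: u-update.
u^{k+1} = -1.7554 + 0.9147 + 0.5681 = -0.2726
Step 4: Primal residual = |0.9147 + 0.5681| = 1.4828


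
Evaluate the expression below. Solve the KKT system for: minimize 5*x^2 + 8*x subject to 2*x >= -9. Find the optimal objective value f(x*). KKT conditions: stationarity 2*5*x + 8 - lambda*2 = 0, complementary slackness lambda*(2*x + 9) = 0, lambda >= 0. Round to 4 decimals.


Step 1: Try lambda = 0 (constraint inactive).
Stationarity: 2*5*x + 8 = 0
x* = -8/(2*5) = -0.8
Check constraint: 2*-0.8 = -1.6 >= -9 -- satisfied.
Step 2: Compute optimal value.
f(x*) = 5*(-0.8)^2 + 8*(-0.8) = -3.2


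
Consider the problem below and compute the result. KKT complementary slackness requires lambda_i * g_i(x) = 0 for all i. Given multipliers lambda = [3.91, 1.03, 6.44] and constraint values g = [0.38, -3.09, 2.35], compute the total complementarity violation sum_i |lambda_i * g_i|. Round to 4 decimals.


KKT complementary slackness check:
lambda_1 * g_1 = 3.91 * 0.38 = 1.4858
lambda_2 * g_2 = 1.03 * -3.09 = -3.1827
lambda_3 * g_3 = 6.44 * 2.35 = 15.134
Total violation = 1.4858 + 3.1827 + 15.134 = 19.8025


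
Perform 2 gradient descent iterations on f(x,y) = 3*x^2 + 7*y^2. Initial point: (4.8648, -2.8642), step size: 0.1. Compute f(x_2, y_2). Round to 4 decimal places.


Gradient descent on f(x,y) = 3*x^2 + 7*y^2.
Starting point: (4.8648, -2.8642), alpha = 0.1
Step 1: grad_x = 2*3*4.8648 = 29.1888, grad_y = 2*7*-2.8642 = -40.0988
  x_1 = 4.8648 - 0.1*29.1888 = 1.9459
  y_1 = -2.8642 - 0.1*-40.0988 = 1.1457
Step 2: grad_x = 2*3*1.9459 = 11.6755, grad_y = 2*7*1.1457 = 16.0395
  x_2 = 1.9459 - 0.1*11.6755 = 0.7784
  y_2 = 1.1457 - 0.1*16.0395 = -0.4583
f(0.7784, -0.4583) = 3*0.7784^2 + 7*(-0.4583)^2 = 3.2877


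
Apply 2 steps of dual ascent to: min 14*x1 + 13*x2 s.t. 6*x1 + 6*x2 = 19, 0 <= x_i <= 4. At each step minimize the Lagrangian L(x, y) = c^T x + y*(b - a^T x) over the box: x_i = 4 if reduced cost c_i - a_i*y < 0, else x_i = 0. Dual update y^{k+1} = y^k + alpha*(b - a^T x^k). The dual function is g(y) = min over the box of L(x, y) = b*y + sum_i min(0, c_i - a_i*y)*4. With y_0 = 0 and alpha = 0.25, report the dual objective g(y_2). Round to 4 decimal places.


Dual ascent for LP: min 14*x1 + 13*x2, 6*x1 + 6*x2 = 19, 0 <= x_i <= 4
Step 1: y^k = 0.0, reduced costs: (14.0, 13.0)
  x^k = (0.0, 0.0), subgradient = b - a^T x = 19.0
  y^{k+1} = 0.0 + 0.25*19.0 = 4.75
Step 2: y^k = 4.75, reduced costs: (-14.5, -15.5)
  x^k = (4.0, 4.0), subgradient = b - a^T x = -29.0
  y^{k+1} = 4.75 + 0.25*-29.0 = -2.5
Dual objective at y_2 = -2.5: reduced costs (29.0, 28.0), box minimizer x = (0.0, 0.0)
g(y_2) = b*y + (c1 - a1*y)*x1 + (c2 - a2*y)*x2 = 19*(-2.5) + 29.0*0.0 + 28.0*0.0 = -47.5 + 0.0 + 0.0 = -47.5


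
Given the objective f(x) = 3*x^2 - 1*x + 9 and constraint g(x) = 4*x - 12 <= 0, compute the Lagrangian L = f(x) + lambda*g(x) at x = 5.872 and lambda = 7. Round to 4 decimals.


Step 1: Evaluate f(x).
f(5.872) = 3*5.872^2 - 1*5.872 + 9 = 106.5692
Step 2: Evaluate g(x).
g(5.872) = 4*5.872 - 12 = 11.488
Step 3: Compute Lagrangian.
L = 106.5692 + 7*11.488 = 186.9852


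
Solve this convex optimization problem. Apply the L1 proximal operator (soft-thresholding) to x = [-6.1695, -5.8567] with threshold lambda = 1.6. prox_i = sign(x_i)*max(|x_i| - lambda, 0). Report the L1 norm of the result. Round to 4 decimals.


Soft-thresholding with lambda = 1.6:
prox(-6.1695) = sign(-6.1695)*max(|-6.1695| - 1.6, 0) = -4.5695
prox(-5.8567) = sign(-5.8567)*max(|-5.8567| - 1.6, 0) = -4.2567
prox(x) = [-4.5695, -4.2567]
||prox(x)||_1 = 4.5695 + 4.2567 = 8.8262


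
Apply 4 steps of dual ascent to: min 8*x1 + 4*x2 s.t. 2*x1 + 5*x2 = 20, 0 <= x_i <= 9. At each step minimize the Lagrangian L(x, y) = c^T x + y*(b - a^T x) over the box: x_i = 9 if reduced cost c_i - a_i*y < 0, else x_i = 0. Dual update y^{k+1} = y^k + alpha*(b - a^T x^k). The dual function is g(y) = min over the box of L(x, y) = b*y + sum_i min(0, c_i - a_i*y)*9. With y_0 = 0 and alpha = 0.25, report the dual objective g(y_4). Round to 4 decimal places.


Dual ascent for LP: min 8*x1 + 4*x2, 2*x1 + 5*x2 = 20, 0 <= x_i <= 9
Step 1: y^k = 0.0, reduced costs: (8.0, 4.0)
  x^k = (0.0, 0.0), subgradient = b - a^T x = 20.0
  y^{k+1} = 0.0 + 0.25*20.0 = 5.0
Step 2: y^k = 5.0, reduced costs: (-2.0, -21.0)
  x^k = (9.0, 9.0), subgradient = b - a^T x = -43.0
  y^{k+1} = 5.0 + 0.25*-43.0 = -5.75
Step 3: y^k = -5.75, reduced costs: (19.5, 32.75)
  x^k = (0.0, 0.0), subgradient = b - a^T x = 20.0
  y^{k+1} = -5.75 + 0.25*20.0 = -0.75
Step 4: y^k = -0.75, reduced costs: (9.5, 7.75)
  x^k = (0.0, 0.0), subgradient = b - a^T x = 20.0
  y^{k+1} = -0.75 + 0.25*20.0 = 4.25
Dual objective at y_4 = 4.25: reduced costs (-0.5, -17.25), box minimizer x = (9.0, 9.0)
g(y_4) = b*y + (c1 - a1*y)*x1 + (c2 - a2*y)*x2 = 20*4.25 + (-0.5)*9.0 + (-17.25)*9.0 = 85.0 - 4.5 - 155.25 = -74.75


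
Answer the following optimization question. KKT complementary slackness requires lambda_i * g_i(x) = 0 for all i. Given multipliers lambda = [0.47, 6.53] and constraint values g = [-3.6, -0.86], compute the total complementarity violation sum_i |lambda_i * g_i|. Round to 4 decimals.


KKT complementary slackness check:
lambda_1 * g_1 = 0.47 * -3.6 = -1.692
lambda_2 * g_2 = 6.53 * -0.86 = -5.6158
Total violation = 1.692 + 5.6158 = 7.3078


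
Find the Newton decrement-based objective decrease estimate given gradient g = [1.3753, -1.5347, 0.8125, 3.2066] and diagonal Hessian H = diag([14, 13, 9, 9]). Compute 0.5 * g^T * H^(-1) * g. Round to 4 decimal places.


Step 1: H is diagonal, so H^(-1) * g = [0.0982, -0.1181, 0.0903, 0.3563].
Step 2: g^T H^(-1) g = sum_i g_i^2 / H_ii
  = (1.3753)^2/14 + (-1.5347)^2/13 + (0.8125)^2/9 + (3.2066)^2/9
  = 0.1351 + 0.1812 + 0.0734 + 1.1425 = 1.5321
Step 3: Objective decrease = 0.5 * g^T H^(-1) g = 0.7661


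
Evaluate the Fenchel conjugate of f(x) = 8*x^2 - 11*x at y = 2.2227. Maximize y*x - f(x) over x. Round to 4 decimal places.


f*(y) = sup_x {y*x - a*x^2 - b*x} = sup_x {(y-b)*x - a*x^2}
FOC: (y - b) - 2a*x = 0 => x* = (y - b)/(2a)
x* = (2.2227 + 11)/(2*8) = 0.8264
f*(2.2227) = (y-b)^2/(4a) = (2.2227 + 11)^2/(4*8)
= 174.8398/32 = 5.4637


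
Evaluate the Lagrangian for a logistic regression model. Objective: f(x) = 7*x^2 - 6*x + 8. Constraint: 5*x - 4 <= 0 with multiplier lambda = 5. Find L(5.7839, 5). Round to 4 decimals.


Step 1: Evaluate f(x).
f(5.7839) = 7*5.7839^2 - 6*5.7839 + 8 = 207.4711
Step 2: Evaluate g(x).
g(5.7839) = 5*5.7839 - 4 = 24.9195
Step 3: Compute Lagrangian.
L = 207.4711 + 5*24.9195 = 332.0686


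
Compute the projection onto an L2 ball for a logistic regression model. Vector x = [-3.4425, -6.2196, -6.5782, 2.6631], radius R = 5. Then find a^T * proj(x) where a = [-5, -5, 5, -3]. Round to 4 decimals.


Step 1: Compute ||x|| (intermediates to 6 decimals).
||x|| = sqrt((-3.4425)^2 + (-6.2196)^2 + (-6.5782)^2 + 2.6631^2) = 10.044852
Step 2: Project.
Since ||x|| > R, scale = R/||x|| = 5/10.044852 = 0.497767, proj(x) = scale * x
proj(x) = [-1.713563, -3.095912, -3.274411, 1.325603]
Step 3: Dot product.
a^T * proj(x) = -5*(-1.713563) - 5*(-3.095912) + 5*(-3.274411) - 3*1.325603 = 3.6985


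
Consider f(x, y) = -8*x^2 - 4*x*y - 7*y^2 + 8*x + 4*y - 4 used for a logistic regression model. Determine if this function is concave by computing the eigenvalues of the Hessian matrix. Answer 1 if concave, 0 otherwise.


The Hessian of f(x,y) = -8*x^2 - 4*x*y - 7*y^2 + 8*x + 4*y - 4 is:
H = [[-16, -4], [-4, -14]]
Trace = -16 - 14 = -30
Determinant = -16*-14 - (-4)^2 = 208
Discriminant = (-30)^2 - 4*208 = 68.0
Eigenvalues: lambda_1 = -19.1231, lambda_2 = -10.8769
The function is concave.

1


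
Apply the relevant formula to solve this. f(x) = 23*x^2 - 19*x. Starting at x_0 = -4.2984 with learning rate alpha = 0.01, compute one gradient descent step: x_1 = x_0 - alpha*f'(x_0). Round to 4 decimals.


We compute the gradient at x_0 and apply the update.
f'(x) = 46*x - 19
f'(-4.2984) = 46*-4.2984 - 19 = -216.7264
x_1 = -4.2984 - 0.01*-216.7264 = -2.1311


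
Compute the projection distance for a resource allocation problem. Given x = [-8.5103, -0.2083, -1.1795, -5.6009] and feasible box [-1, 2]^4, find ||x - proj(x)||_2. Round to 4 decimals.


Project each component onto [-1, 2].
clip(-8.5103) = -1.0, clip(-0.2083) = -0.2083, clip(-1.1795) = -1.0, clip(-5.6009) = -1.0
Projection = [-1.0, -0.2083, -1.0, -1.0]
Squared diffs: [56.4046, 0.0, 0.0322, 21.1683]
Distance = sqrt(77.6051) = 8.8094


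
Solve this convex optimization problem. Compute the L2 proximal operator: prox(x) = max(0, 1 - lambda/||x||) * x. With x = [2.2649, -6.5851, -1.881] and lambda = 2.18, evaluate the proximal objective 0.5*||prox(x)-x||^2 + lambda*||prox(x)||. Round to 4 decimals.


Step 1: Compute ||x||.
||x|| = 7.2133
Step 2: Compute scaling factor.
scale = max(0, 1 - 2.18/7.2133) = 0.6978
Step 3: prox(x) = [1.5804, -4.595, -1.3125]
||prox(x)|| = 5.0333
Step 4: Proximal objective.
0.5*||prox-x||^2 = 2.3762
lambda*||prox|| = 10.9726
Total = 13.3488


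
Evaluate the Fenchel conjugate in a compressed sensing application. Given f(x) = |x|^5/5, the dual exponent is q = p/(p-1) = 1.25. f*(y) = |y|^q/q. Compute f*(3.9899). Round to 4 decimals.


The conjugate exponent q satisfies 1/p + 1/q = 1.
p = 5, so q = 5/(5 - 1) = 1.25
|y|^q = 3.9899^1.25 = 5.639
f*(3.9899) = 5.639 / 1.25 = 4.5112


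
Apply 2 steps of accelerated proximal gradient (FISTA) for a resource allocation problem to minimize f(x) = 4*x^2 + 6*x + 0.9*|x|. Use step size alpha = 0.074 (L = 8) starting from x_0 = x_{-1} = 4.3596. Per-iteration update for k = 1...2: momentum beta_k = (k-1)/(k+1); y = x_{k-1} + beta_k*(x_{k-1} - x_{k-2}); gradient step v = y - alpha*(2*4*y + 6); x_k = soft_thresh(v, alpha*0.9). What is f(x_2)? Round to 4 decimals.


FISTA on f(x) = 4*x^2 + 6*x + 0.9*|x|
L = 8, alpha = 0.074
Iteration 1: beta = 0.0, y = 4.3596 + 0.0*(4.3596 - 4.3596) = 4.3596
  grad(y) = 40.8768, v = y - alpha*grad = 1.3347
  prox(v) = soft_thresh(1.3347, 0.0666) = 1.2681
Iteration 2: beta = 0.3333, y = 1.2681 + 0.3333*(1.2681 - 4.3596) = 0.2376
  grad(y) = 7.901, v = y - alpha*grad = -0.3471
  prox(v) = soft_thresh(-0.3471, 0.0666) = -0.2805
f(x_2) = 4*(-0.2805)^2 + 6*(-0.2805) + 0.9*|-0.2805| = -1.1157


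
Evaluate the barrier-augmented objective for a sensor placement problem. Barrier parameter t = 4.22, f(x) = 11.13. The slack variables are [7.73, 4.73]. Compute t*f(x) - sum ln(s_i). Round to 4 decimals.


Step 1: Compute log-barrier.
ln values: [2.0451, 1.5539]
phi = -(2.0451 + 1.5539) = -3.599
Step 2: Compute augmented objective.
t*f(x) = 4.22*11.13 = 46.9686
Total = 46.9686 - 3.599 = 43.3696


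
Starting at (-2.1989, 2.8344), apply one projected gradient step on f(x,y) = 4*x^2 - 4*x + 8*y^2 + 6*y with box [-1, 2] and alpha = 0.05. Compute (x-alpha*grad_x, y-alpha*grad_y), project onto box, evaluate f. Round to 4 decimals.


Step 1: Compute gradient at (-2.1989, 2.8344).
grad_x = 2*4*-2.1989 - 4 = -21.5912
grad_y = 2*8*2.8344 + 6 = 51.3504
Step 2: Gradient step.
x_raw = -2.1989 - 0.05*-21.5912 = -1.1193
y_raw = 2.8344 - 0.05*51.3504 = 0.2669
Step 3: Project onto [-1, 2].
x_proj = clip(-1.1193) = -1.0
y_proj = clip(0.2669) = 0.2669
Step 4: Evaluate f.
f(-1.0, 0.2669) = 10.1711


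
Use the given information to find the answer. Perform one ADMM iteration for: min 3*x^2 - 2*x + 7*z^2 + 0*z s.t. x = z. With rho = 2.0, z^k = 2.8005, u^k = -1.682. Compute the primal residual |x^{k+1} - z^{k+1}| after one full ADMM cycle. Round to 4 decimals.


ADMM iteration with rho = 2.0, z^k = 2.8005, u^k = -1.682
Step 1: x-update.
Minimize 3*x^2 - 2*x + (2.0/2)*(x - 2.8005 - 1.682)^2
FOC: (2*3 + 2.0)*x = 2 + 2.0*(2.8005 + 1.682)
x^{k+1} = 1.3706
Step 2: z-update.
Minimize 7*z^2 + 0*z + (2.0/2)*(1.3706 - z - 1.682)^2
FOC: (2*7 + 2.0)*z = 0 + 2.0*(1.3706 - 1.682)
z^{k+1} = -0.0389
Step 3: u-update.
u^{k+1} = -1.682 + 1.3706 + 0.0389 = -0.2725
Step 4: Primal residual = |1.3706 + 0.0389| = 1.4095


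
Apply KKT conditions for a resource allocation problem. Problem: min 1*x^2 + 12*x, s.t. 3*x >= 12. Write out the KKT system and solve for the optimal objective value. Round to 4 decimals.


Step 1: Try lambda = 0 (constraint inactive).
x_unc = -12/(2*1) = -6.0
Check: 3*-6.0 = -18.0 < 12 -- violated!
Step 2: Constraint must be active: 3*x = 12
x* = 12/3 = 4.0
lambda = (2*1*4.0 + 12)/3 = 6.6667
Step 3: Compute optimal value.
f(x*) = 1*4.0^2 + 12*4.0 = 64.0


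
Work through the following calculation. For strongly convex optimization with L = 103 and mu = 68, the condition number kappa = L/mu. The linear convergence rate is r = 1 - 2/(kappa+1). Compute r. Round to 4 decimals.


Step 1: Compute the condition number.
kappa = L/mu = 103/68 = 1.5147
Step 2: Compute the convergence rate.
r = 1 - 2/(kappa + 1) = 1 - 2*mu/(L + mu) = (L - mu)/(L + mu) = 35/171 = 0.2047


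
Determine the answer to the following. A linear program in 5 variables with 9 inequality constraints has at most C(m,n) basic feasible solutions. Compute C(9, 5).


Each vertex corresponds to some choice of n active constraints out of m, so the number of vertices is at most C(m, n) = m! / (n!(m-n)!).
m = 9, n = 5
Numerator: 9 * 8 * 7 * 6 * 5
Denominator: 5! = 120
C(9, 5) = 126


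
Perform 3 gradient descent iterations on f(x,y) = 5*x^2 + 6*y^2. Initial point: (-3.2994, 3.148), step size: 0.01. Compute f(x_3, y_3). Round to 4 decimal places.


Gradient descent on f(x,y) = 5*x^2 + 6*y^2.
Starting point: (-3.2994, 3.148), alpha = 0.01
Step 1: grad_x = 2*5*-3.2994 = -32.994, grad_y = 2*6*3.148 = 37.776
  x_1 = -3.2994 - 0.01*-32.994 = -2.9695
  y_1 = 3.148 - 0.01*37.776 = 2.7702
Step 2: grad_x = 2*5*-2.9695 = -29.6946, grad_y = 2*6*2.7702 = 33.2429
  x_2 = -2.9695 - 0.01*-29.6946 = -2.6725
  y_2 = 2.7702 - 0.01*33.2429 = 2.4378
Step 3: grad_x = 2*5*-2.6725 = -26.7251, grad_y = 2*6*2.4378 = 29.2537
  x_3 = -2.6725 - 0.01*-26.7251 = -2.4053
  y_3 = 2.4378 - 0.01*29.2537 = 2.1453
f(-2.4053, 2.1453) = 5*(-2.4053)^2 + 6*2.1453^2 = 56.5396


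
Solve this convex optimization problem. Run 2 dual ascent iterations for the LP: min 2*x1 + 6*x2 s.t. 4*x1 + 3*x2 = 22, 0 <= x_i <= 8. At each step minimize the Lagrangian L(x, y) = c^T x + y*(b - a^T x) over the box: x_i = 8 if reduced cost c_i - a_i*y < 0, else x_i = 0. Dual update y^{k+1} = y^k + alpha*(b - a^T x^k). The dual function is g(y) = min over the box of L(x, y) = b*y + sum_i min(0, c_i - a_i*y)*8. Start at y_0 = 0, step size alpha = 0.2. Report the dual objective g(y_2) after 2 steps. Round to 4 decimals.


Dual ascent for LP: min 2*x1 + 6*x2, 4*x1 + 3*x2 = 22, 0 <= x_i <= 8
Step 1: y^k = 0.0, reduced costs: (2.0, 6.0)
  x^k = (0.0, 0.0), subgradient = b - a^T x = 22.0
  y^{k+1} = 0.0 + 0.2*22.0 = 4.4
Step 2: y^k = 4.4, reduced costs: (-15.6, -7.2)
  x^k = (8.0, 8.0), subgradient = b - a^T x = -34.0
  y^{k+1} = 4.4 + 0.2*-34.0 = -2.4
Dual objective at y_2 = -2.4: reduced costs (11.6, 13.2), box minimizer x = (0.0, 0.0)
g(y_2) = b*y + (c1 - a1*y)*x1 + (c2 - a2*y)*x2 = 22*(-2.4) + 11.6*0.0 + 13.2*0.0 = -52.8 + 0.0 + 0.0 = -52.8


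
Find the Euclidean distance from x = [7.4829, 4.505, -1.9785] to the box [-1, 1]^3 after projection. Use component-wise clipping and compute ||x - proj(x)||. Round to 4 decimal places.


Project each component onto [-1, 1].
clip(7.4829) = 1.0, clip(4.505) = 1.0, clip(-1.9785) = -1.0
Projection = [1.0, 1.0, -1.0]
Squared diffs: [42.028, 12.285, 0.9575]
Distance = sqrt(55.2705) = 7.4344


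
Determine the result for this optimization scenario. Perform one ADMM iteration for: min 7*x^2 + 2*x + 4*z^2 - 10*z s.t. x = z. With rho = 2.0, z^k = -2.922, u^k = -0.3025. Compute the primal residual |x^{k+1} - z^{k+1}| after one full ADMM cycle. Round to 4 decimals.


ADMM iteration with rho = 2.0, z^k = -2.922, u^k = -0.3025
Step 1: x-update.
Minimize 7*x^2 + 2*x + (2.0/2)*(x + 2.922 - 0.3025)^2
FOC: (2*7 + 2.0)*x = -2 + 2.0*(-2.922 + 0.3025)
x^{k+1} = -0.4524
Step 2: z-update.
Minimize 4*z^2 - 10*z + (2.0/2)*(-0.4524 - z - 0.3025)^2
FOC: (2*4 + 2.0)*z = 10 + 2.0*(-0.4524 - 0.3025)
z^{k+1} = 0.849
Step 3: u-update.
u^{k+1} = -0.3025 - 0.4524 - 0.849 = -1.604
Step 4: Primal residual = |-0.4524 - 0.849| = 1.3015


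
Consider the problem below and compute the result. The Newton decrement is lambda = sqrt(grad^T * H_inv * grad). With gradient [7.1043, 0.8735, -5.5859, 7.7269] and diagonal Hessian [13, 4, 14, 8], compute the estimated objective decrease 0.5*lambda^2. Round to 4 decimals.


Step 1: H is diagonal, so H^(-1) * g = [0.5465, 0.2184, -0.399, 0.9659].
Step 2: g^T H^(-1) g = sum_i g_i^2 / H_ii
  = (7.1043)^2/13 + (0.8735)^2/4 + (-5.5859)^2/14 + (7.7269)^2/8
  = 3.8824 + 0.1908 + 2.2287 + 7.4631 = 13.765
Step 3: Objective decrease = 0.5 * g^T H^(-1) g = 6.8825


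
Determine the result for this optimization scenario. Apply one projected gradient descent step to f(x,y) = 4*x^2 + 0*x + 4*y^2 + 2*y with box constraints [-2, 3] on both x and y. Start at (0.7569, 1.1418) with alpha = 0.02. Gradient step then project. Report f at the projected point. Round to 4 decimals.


Step 1: Compute gradient at (0.7569, 1.1418).
grad_x = 2*4*0.7569 + 0 = 6.0552
grad_y = 2*4*1.1418 + 2 = 11.1344
Step 2: Gradient step.
x_raw = 0.7569 - 0.02*6.0552 = 0.6358
y_raw = 1.1418 - 0.02*11.1344 = 0.9191
Step 3: Project onto [-2, 3].
x_proj = clip(0.6358) = 0.6358
y_proj = clip(0.9191) = 0.9191
Step 4: Evaluate f.
f(0.6358, 0.9191) = 6.8342


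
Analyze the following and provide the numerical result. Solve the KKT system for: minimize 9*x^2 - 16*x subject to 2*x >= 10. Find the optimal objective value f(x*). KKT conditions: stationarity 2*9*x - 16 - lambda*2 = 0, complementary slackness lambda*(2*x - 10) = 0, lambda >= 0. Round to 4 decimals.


Step 1: Try lambda = 0 (constraint inactive).
x_unc = 16/(2*9) = 0.8889
Check: 2*0.8889 = 1.7778 < 10 -- violated!
Step 2: Constraint must be active: 2*x = 10
x* = 10/2 = 5.0
lambda = (2*9*5.0 - 16)/2 = 37.0
Step 3: Compute optimal value.
f(x*) = 9*5.0^2 - 16*5.0 = 145.0


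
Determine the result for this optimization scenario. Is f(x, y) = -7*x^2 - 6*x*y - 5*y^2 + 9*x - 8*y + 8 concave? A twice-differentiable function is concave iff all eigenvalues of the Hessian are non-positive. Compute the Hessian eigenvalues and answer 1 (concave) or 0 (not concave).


The Hessian of f(x,y) = -7*x^2 - 6*x*y - 5*y^2 + 9*x - 8*y + 8 is:
H = [[-14, -6], [-6, -10]]
Trace = -14 - 10 = -24
Determinant = -14*-10 - (-6)^2 = 104
Discriminant = (-24)^2 - 4*104 = 160.0
Eigenvalues: lambda_1 = -18.3246, lambda_2 = -5.6754
The function is concave.

1


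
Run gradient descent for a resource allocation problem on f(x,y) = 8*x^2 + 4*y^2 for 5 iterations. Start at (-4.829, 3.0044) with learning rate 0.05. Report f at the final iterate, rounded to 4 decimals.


Gradient descent on f(x,y) = 8*x^2 + 4*y^2.
Starting point: (-4.829, 3.0044), alpha = 0.05
Step 1: grad_x = 2*8*-4.829 = -77.264, grad_y = 2*4*3.0044 = 24.0352
  x_1 = -4.829 - 0.05*-77.264 = -0.9658
  y_1 = 3.0044 - 0.05*24.0352 = 1.8026
Step 2: grad_x = 2*8*-0.9658 = -15.4528, grad_y = 2*4*1.8026 = 14.4211
  x_2 = -0.9658 - 0.05*-15.4528 = -0.1932
  y_2 = 1.8026 - 0.05*14.4211 = 1.0816
Step 3: grad_x = 2*8*-0.1932 = -3.0906, grad_y = 2*4*1.0816 = 8.6527
  x_3 = -0.1932 - 0.05*-3.0906 = -0.0386
  y_3 = 1.0816 - 0.05*8.6527 = 0.649
Step 4: grad_x = 2*8*-0.0386 = -0.6181, grad_y = 2*4*0.649 = 5.1916
  x_4 = -0.0386 - 0.05*-0.6181 = -0.0077
  y_4 = 0.649 - 0.05*5.1916 = 0.3894
Step 5: grad_x = 2*8*-0.0077 = -0.1236, grad_y = 2*4*0.3894 = 3.115
  x_5 = -0.0077 - 0.05*-0.1236 = -0.0015
  y_5 = 0.3894 - 0.05*3.115 = 0.2336
f(-0.0015, 0.2336) = 8*(-0.0015)^2 + 4*0.2336^2 = 0.2183


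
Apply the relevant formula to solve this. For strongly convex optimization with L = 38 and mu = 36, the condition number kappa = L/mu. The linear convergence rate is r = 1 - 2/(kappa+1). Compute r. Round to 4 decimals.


Step 1: Compute the condition number.
kappa = L/mu = 38/36 = 1.0556
Step 2: Compute the convergence rate.
r = 1 - 2/(kappa + 1) = 1 - 2*mu/(L + mu) = (L - mu)/(L + mu) = 2/74 = 0.027


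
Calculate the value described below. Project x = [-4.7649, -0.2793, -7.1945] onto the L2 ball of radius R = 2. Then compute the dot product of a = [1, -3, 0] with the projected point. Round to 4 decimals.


Step 1: Compute ||x|| (intermediates to 6 decimals).
||x|| = sqrt((-4.7649)^2 + (-0.2793)^2 + (-7.1945)^2) = 8.633835
Step 2: Project.
Since ||x|| > R, scale = R/||x|| = 2/8.633835 = 0.231647, proj(x) = scale * x
proj(x) = [-1.103775, -0.064699, -1.666584]
Step 3: Dot product.
a^T * proj(x) = 1*(-1.103775) - 3*(-0.064699) + 0*(-1.666584) = -0.9097


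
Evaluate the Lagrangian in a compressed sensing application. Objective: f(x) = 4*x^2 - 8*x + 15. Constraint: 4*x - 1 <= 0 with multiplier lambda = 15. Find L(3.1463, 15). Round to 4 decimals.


Step 1: Evaluate f(x).
f(3.1463) = 4*3.1463^2 - 8*3.1463 + 15 = 29.4264
Step 2: Evaluate g(x).
g(3.1463) = 4*3.1463 - 1 = 11.5852
Step 3: Compute Lagrangian.
L = 29.4264 + 15*11.5852 = 203.2044


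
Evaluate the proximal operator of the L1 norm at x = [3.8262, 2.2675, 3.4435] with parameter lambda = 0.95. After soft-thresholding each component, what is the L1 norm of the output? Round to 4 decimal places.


Soft-thresholding with lambda = 0.95:
prox(3.8262) = sign(3.8262)*max(|3.8262| - 0.95, 0) = 2.8762
prox(2.2675) = sign(2.2675)*max(|2.2675| - 0.95, 0) = 1.3175
prox(3.4435) = sign(3.4435)*max(|3.4435| - 0.95, 0) = 2.4935
prox(x) = [2.8762, 1.3175, 2.4935]
||prox(x)||_1 = 2.8762 + 1.3175 + 2.4935 = 6.6872


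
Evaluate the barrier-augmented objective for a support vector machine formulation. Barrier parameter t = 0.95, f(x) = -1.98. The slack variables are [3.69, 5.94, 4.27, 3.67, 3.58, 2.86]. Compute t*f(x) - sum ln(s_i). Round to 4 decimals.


Step 1: Compute log-barrier.
ln values: [1.3056, 1.7817, 1.4516, 1.3002, 1.2754, 1.0508]
phi = -(1.3056 + 1.7817 + 1.4516 + 1.3002 + 1.2754 + 1.0508) = -8.1653
Step 2: Compute augmented objective.
t*f(x) = 0.95*-1.98 = -1.881
Total = -1.881 - 8.1653 = -10.0463


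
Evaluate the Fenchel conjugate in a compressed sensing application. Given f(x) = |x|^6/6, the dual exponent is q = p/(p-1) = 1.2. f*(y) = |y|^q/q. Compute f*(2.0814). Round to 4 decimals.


The conjugate exponent q satisfies 1/p + 1/q = 1.
p = 6, so q = 6/(6 - 1) = 1.2
|y|^q = 2.0814^1.2 = 2.4101
f*(2.0814) = 2.4101 / 1.2 = 2.0084


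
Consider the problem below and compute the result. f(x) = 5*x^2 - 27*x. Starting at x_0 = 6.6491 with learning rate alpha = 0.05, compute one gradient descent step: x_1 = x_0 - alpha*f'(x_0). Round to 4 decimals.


We compute the gradient at x_0 and apply the update.
f'(x) = 10*x - 27
f'(6.6491) = 10*6.6491 - 27 = 39.491
x_1 = 6.6491 - 0.05*39.491 = 4.6746


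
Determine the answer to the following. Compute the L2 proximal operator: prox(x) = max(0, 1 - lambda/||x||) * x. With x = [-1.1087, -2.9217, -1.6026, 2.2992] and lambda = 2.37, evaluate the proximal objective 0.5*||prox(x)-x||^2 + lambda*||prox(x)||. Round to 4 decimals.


Step 1: Compute ||x||.
||x|| = 4.1976
Step 2: Compute scaling factor.
scale = max(0, 1 - 2.37/4.1976) = 0.4354
Step 3: prox(x) = [-0.4827, -1.2721, -0.6978, 1.0011]
||prox(x)|| = 1.8276
Step 4: Proximal objective.
0.5*||prox-x||^2 = 2.8085
lambda*||prox|| = 4.3314
Total = 7.14


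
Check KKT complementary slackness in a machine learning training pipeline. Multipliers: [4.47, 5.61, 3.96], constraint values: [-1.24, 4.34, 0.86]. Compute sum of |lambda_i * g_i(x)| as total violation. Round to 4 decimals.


KKT complementary slackness check:
lambda_1 * g_1 = 4.47 * -1.24 = -5.5428
lambda_2 * g_2 = 5.61 * 4.34 = 24.3474
lambda_3 * g_3 = 3.96 * 0.86 = 3.4056
Total violation = 5.5428 + 24.3474 + 3.4056 = 33.2958


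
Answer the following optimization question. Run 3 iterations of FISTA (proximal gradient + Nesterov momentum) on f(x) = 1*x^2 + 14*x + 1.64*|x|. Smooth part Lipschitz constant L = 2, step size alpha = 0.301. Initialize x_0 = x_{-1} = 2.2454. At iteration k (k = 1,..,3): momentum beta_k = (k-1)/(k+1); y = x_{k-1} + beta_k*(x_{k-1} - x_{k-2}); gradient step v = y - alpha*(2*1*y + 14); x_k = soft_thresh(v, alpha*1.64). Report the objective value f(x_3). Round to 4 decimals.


FISTA on f(x) = 1*x^2 + 14*x + 1.64*|x|
L = 2, alpha = 0.301
Iteration 1: beta = 0.0, y = 2.2454 + 0.0*(2.2454 - 2.2454) = 2.2454
  grad(y) = 18.4908, v = y - alpha*grad = -3.3203
  prox(v) = soft_thresh(-3.3203, 0.4936) = -2.8267
Iteration 2: beta = 0.3333, y = -2.8267 + 0.3333*(-2.8267 - 2.2454) = -4.5174
  grad(y) = 4.9652, v = y - alpha*grad = -6.0119
  prox(v) = soft_thresh(-6.0119, 0.4936) = -5.5183
Iteration 3: beta = 0.5, y = -5.5183 + 0.5*(-5.5183 + 2.8267) = -6.8641
  grad(y) = 0.2718, v = y - alpha*grad = -6.9459
  prox(v) = soft_thresh(-6.9459, 0.4936) = -6.4523
f(x_3) = 1*(-6.4523)^2 + 14*(-6.4523) + 1.64*|-6.4523| = -38.1183


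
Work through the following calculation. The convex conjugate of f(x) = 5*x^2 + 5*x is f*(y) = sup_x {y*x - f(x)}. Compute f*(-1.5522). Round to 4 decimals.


f*(y) = sup_x {y*x - a*x^2 - b*x} = sup_x {(y-b)*x - a*x^2}
FOC: (y - b) - 2a*x = 0 => x* = (y - b)/(2a)
x* = (-1.5522 - 5)/(2*5) = -0.6552
f*(-1.5522) = (y-b)^2/(4a) = (-1.5522 - 5)^2/(4*5)
= 42.9313/20 = 2.1466


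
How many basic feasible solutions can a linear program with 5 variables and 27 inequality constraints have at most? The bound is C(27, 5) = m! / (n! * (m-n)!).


Each vertex corresponds to some choice of n active constraints out of m, so the number of vertices is at most C(m, n) = m! / (n!(m-n)!).
m = 27, n = 5
Numerator: 27 * 26 * 25 * 24 * 23
Denominator: 5! = 120
C(27, 5) = 80730


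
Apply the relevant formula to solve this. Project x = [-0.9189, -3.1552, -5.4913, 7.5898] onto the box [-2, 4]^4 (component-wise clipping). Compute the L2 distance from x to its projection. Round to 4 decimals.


Project each component onto [-2, 4].
clip(-0.9189) = -0.9189, clip(-3.1552) = -2.0, clip(-5.4913) = -2.0, clip(7.5898) = 4.0
Projection = [-0.9189, -2.0, -2.0, 4.0]
Squared diffs: [0.0, 1.3345, 12.1892, 12.8867]
Distance = sqrt(26.4104) = 5.1391


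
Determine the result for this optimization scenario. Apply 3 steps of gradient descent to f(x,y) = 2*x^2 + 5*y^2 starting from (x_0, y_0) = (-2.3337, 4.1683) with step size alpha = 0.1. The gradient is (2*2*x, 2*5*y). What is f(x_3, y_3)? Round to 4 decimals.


Gradient descent on f(x,y) = 2*x^2 + 5*y^2.
Starting point: (-2.3337, 4.1683), alpha = 0.1
Step 1: grad_x = 2*2*-2.3337 = -9.3348, grad_y = 2*5*4.1683 = 41.683
  x_1 = -2.3337 - 0.1*-9.3348 = -1.4002
  y_1 = 4.1683 - 0.1*41.683 = -0.0
Step 2: grad_x = 2*2*-1.4002 = -5.6009, grad_y = 2*5*-0.0 = -0.0
  x_2 = -1.4002 - 0.1*-5.6009 = -0.8401
  y_2 = -0.0 - 0.1*-0.0 = 0.0
Step 3: grad_x = 2*2*-0.8401 = -3.3605, grad_y = 2*5*0.0 = 0.0
  x_3 = -0.8401 - 0.1*-3.3605 = -0.5041
  y_3 = 0.0 - 0.1*0.0 = 0.0
f(-0.5041, 0.0) = 2*(-0.5041)^2 + 5*0.0^2 = 0.5082


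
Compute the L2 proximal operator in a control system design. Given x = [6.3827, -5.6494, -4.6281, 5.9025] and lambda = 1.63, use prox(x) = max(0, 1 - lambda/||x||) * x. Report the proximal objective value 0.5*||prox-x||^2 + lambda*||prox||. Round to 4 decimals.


Step 1: Compute ||x||.
||x|| = 11.354
Step 2: Compute scaling factor.
scale = max(0, 1 - 1.63/11.354) = 0.8564
Step 3: prox(x) = [5.4664, -4.8384, -3.9637, 5.0551]
||prox(x)|| = 9.724
Step 4: Proximal objective.
0.5*||prox-x||^2 = 1.3285
lambda*||prox|| = 15.8501
Total = 17.1786


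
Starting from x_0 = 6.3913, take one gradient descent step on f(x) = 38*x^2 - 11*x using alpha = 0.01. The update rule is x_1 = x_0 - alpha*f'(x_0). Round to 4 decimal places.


We compute the gradient at x_0 and apply the update.
f'(x) = 76*x - 11
f'(6.3913) = 76*6.3913 - 11 = 474.7388
x_1 = 6.3913 - 0.01*474.7388 = 1.6439


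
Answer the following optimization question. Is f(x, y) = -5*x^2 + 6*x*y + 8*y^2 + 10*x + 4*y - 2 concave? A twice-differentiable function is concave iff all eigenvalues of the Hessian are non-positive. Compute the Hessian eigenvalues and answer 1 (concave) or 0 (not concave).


The Hessian of f(x,y) = -5*x^2 + 6*x*y + 8*y^2 + 10*x + 4*y - 2 is:
H = [[-10, 6], [6, 16]]
Trace = -10 + 16 = 6
Determinant = -10*16 - (6)^2 = -196
Discriminant = (6)^2 - 4*-196 = 820.0
Eigenvalues: lambda_1 = -11.3178, lambda_2 = 17.3178
The function is not concave.

0


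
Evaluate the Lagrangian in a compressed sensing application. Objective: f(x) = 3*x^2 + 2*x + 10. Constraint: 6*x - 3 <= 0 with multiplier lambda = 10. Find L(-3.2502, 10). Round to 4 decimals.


Step 1: Evaluate f(x).
f(-3.2502) = 3*(-3.2502)^2 + 2*(-3.2502) + 10 = 35.191
Step 2: Evaluate g(x).
g(-3.2502) = 6*-3.2502 - 3 = -22.5012
Step 3: Compute Lagrangian.
L = 35.191 + 10*-22.5012 = -189.821


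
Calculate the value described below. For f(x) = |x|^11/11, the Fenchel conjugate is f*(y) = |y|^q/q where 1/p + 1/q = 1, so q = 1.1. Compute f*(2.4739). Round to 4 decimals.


The conjugate exponent q satisfies 1/p + 1/q = 1.
p = 11, so q = 11/(11 - 1) = 1.1
|y|^q = 2.4739^1.1 = 2.7084
f*(2.4739) = 2.7084 / 1.1 = 2.4622


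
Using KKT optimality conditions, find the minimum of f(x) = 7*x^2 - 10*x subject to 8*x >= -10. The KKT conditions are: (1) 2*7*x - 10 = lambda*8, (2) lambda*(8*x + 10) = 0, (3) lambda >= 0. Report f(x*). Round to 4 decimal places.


Step 1: Try lambda = 0 (constraint inactive).
Stationarity: 2*7*x - 10 = 0
x* = 10/(2*7) = 5/7 = 0.7143 (rounded; the exact value 5/7 is used below)
Check constraint: 8*0.7143 = 5.7144 >= -10 -- satisfied.
Step 2: Compute optimal value.
f(x*) = 7*(5/7)^2 - 10*(5/7) = -3.5714


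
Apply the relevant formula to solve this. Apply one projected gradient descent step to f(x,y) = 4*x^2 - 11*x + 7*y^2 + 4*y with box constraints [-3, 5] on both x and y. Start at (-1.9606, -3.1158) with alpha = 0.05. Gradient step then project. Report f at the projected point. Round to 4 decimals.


Step 1: Compute gradient at (-1.9606, -3.1158).
grad_x = 2*4*-1.9606 - 11 = -26.6848
grad_y = 2*7*-3.1158 + 4 = -39.6212
Step 2: Gradient step.
x_raw = -1.9606 - 0.05*-26.6848 = -0.6264
y_raw = -3.1158 - 0.05*-39.6212 = -1.1347
Step 3: Project onto [-3, 5].
x_proj = clip(-0.6264) = -0.6264
y_proj = clip(-1.1347) = -1.1347
Step 4: Evaluate f.
f(-0.6264, -1.1347) = 12.9338


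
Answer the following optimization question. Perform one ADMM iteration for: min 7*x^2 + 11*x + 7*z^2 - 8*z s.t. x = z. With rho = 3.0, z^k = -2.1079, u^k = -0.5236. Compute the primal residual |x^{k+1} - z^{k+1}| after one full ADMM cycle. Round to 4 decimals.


ADMM iteration with rho = 3.0, z^k = -2.1079, u^k = -0.5236
Step 1: x-update.
Minimize 7*x^2 + 11*x + (3.0/2)*(x + 2.1079 - 0.5236)^2
FOC: (2*7 + 3.0)*x = -11 + 3.0*(-2.1079 + 0.5236)
x^{k+1} = -0.9266
Step 2: z-update.
Minimize 7*z^2 - 8*z + (3.0/2)*(-0.9266 - z - 0.5236)^2
FOC: (2*7 + 3.0)*z = 8 + 3.0*(-0.9266 - 0.5236)
z^{k+1} = 0.2147
Step 3: u-update.
u^{k+1} = -0.5236 - 0.9266 - 0.2147 = -1.6649
Step 4: Primal residual = |-0.9266 - 0.2147| = 1.1413


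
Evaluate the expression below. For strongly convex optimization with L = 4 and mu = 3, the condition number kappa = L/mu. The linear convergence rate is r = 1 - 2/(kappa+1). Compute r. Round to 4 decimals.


Step 1: Compute the condition number.
kappa = L/mu = 4/3 = 1.3333
Step 2: Compute the convergence rate.
r = 1 - 2/(kappa + 1) = 1 - 2*mu/(L + mu) = (L - mu)/(L + mu) = 1/7 = 0.1429


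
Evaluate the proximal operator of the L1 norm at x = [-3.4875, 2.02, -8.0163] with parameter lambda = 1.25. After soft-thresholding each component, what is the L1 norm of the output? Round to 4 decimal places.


Soft-thresholding with lambda = 1.25:
prox(-3.4875) = sign(-3.4875)*max(|-3.4875| - 1.25, 0) = -2.2375
prox(2.02) = sign(2.02)*max(|2.02| - 1.25, 0) = 0.77
prox(-8.0163) = sign(-8.0163)*max(|-8.0163| - 1.25, 0) = -6.7663
prox(x) = [-2.2375, 0.77, -6.7663]
||prox(x)||_1 = 2.2375 + 0.77 + 6.7663 = 9.7738


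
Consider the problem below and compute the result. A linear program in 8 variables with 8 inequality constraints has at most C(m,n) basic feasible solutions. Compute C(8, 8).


Each vertex corresponds to some choice of n active constraints out of m, so the number of vertices is at most C(m, n) = m! / (n!(m-n)!).
m = 8, n = 8
Numerator: 8 * 7 * 6 * 5 * 4 * 3 * 2 * 1
Denominator: 8! = 40320
C(8, 8) = 1


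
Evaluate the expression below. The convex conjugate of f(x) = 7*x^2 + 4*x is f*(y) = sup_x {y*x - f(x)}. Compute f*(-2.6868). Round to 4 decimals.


f*(y) = sup_x {y*x - a*x^2 - b*x} = sup_x {(y-b)*x - a*x^2}
FOC: (y - b) - 2a*x = 0 => x* = (y - b)/(2a)
x* = (-2.6868 - 4)/(2*7) = -0.4776
f*(-2.6868) = (y-b)^2/(4a) = (-2.6868 - 4)^2/(4*7)
= 44.7133/28 = 1.5969


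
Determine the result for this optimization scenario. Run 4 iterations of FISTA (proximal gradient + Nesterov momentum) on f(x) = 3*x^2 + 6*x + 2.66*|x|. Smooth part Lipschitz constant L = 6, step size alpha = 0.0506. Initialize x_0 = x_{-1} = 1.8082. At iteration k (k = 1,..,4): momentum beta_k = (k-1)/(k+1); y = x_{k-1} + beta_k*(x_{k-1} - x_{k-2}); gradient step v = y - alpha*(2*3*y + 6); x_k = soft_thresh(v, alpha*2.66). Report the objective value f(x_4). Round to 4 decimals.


FISTA on f(x) = 3*x^2 + 6*x + 2.66*|x|
L = 6, alpha = 0.0506
Iteration 1: beta = 0.0, y = 1.8082 + 0.0*(1.8082 - 1.8082) = 1.8082
  grad(y) = 16.8492, v = y - alpha*grad = 0.9556
  prox(v) = soft_thresh(0.9556, 0.1346) = 0.821
Iteration 2: beta = 0.3333, y = 0.821 + 0.3333*(0.821 - 1.8082) = 0.492
  grad(y) = 8.9519, v = y - alpha*grad = 0.039
  prox(v) = soft_thresh(0.039, 0.1346) = 0.0
Iteration 3: beta = 0.5, y = 0.0 + 0.5*(0.0 - 0.821) = -0.4105
  grad(y) = 3.5369, v = y - alpha*grad = -0.5895
  prox(v) = soft_thresh(-0.5895, 0.1346) = -0.4549
Iteration 4: beta = 0.6, y = -0.4549 + 0.6*(-0.4549 - 0.0) = -0.7278
  grad(y) = 1.6331, v = y - alpha*grad = -0.8105
  prox(v) = soft_thresh(-0.8105, 0.1346) = -0.6759
f(x_4) = 3*(-0.6759)^2 + 6*(-0.6759) + 2.66*|-0.6759| = -0.887


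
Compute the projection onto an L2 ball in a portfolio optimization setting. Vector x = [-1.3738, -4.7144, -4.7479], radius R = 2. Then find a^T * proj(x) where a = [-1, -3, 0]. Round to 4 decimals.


Step 1: Compute ||x|| (intermediates to 6 decimals).
||x|| = sqrt((-1.3738)^2 + (-4.7144)^2 + (-4.7479)^2) = 6.830479
Step 2: Project.
Since ||x|| > R, scale = R/||x|| = 2/6.830479 = 0.292805, proj(x) = scale * x
proj(x) = [-0.402256, -1.3804, -1.390209]
Step 3: Dot product.
a^T * proj(x) = -1*(-0.402256) - 3*(-1.3804) + 0*(-1.390209) = 4.5435


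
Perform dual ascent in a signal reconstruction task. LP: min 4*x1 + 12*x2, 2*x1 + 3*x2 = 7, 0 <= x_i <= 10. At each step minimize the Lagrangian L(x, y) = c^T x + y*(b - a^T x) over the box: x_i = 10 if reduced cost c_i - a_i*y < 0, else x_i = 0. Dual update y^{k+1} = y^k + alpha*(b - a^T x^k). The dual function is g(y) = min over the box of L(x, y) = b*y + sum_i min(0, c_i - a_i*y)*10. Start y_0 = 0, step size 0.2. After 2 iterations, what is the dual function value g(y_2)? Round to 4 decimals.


Dual ascent for LP: min 4*x1 + 12*x2, 2*x1 + 3*x2 = 7, 0 <= x_i <= 10
Step 1: y^k = 0.0, reduced costs: (4.0, 12.0)
  x^k = (0.0, 0.0), subgradient = b - a^T x = 7.0
  y^{k+1} = 0.0 + 0.2*7.0 = 1.4
Step 2: y^k = 1.4, reduced costs: (1.2, 7.8)
  x^k = (0.0, 0.0), subgradient = b - a^T x = 7.0
  y^{k+1} = 1.4 + 0.2*7.0 = 2.8
Dual objective at y_2 = 2.8: reduced costs (-1.6, 3.6), box minimizer x = (10.0, 0.0)
g(y_2) = b*y + (c1 - a1*y)*x1 + (c2 - a2*y)*x2 = 7*2.8 + (-1.6)*10.0 + 3.6*0.0 = 19.6 - 16.0 + 0.0 = 3.6


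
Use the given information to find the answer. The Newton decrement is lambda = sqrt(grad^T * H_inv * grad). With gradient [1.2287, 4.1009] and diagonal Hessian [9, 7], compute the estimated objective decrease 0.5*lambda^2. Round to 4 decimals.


Step 1: H is diagonal, so H^(-1) * g = [0.1365, 0.5858].
Step 2: g^T H^(-1) g = sum_i g_i^2 / H_ii
  = (1.2287)^2/9 + (4.1009)^2/7
  = 0.1677 + 2.4025 = 2.5702
Step 3: Objective decrease = 0.5 * g^T H^(-1) g = 1.2851


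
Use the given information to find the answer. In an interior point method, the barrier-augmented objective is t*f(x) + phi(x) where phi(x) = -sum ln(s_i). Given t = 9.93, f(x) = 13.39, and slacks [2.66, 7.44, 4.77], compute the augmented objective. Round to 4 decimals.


Step 1: Compute log-barrier.
ln values: [0.9783, 2.0069, 1.5623]
phi = -(0.9783 + 2.0069 + 1.5623) = -4.5475
Step 2: Compute augmented objective.
t*f(x) = 9.93*13.39 = 132.9627
Total = 132.9627 - 4.5475 = 128.4152


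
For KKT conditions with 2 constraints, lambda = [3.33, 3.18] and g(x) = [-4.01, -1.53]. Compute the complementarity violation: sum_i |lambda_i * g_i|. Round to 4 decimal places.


KKT complementary slackness check:
lambda_1 * g_1 = 3.33 * -4.01 = -13.3533
lambda_2 * g_2 = 3.18 * -1.53 = -4.8654
Total violation = 13.3533 + 4.8654 = 18.2187


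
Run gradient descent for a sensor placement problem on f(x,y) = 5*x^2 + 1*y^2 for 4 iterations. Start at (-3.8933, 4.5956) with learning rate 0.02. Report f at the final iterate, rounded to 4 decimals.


Gradient descent on f(x,y) = 5*x^2 + 1*y^2.
Starting point: (-3.8933, 4.5956), alpha = 0.02
Step 1: grad_x = 2*5*-3.8933 = -38.933, grad_y = 2*1*4.5956 = 9.1912
  x_1 = -3.8933 - 0.02*-38.933 = -3.1146
  y_1 = 4.5956 - 0.02*9.1912 = 4.4118
Step 2: grad_x = 2*5*-3.1146 = -31.1464, grad_y = 2*1*4.4118 = 8.8236
  x_2 = -3.1146 - 0.02*-31.1464 = -2.4917
  y_2 = 4.4118 - 0.02*8.8236 = 4.2353
Step 3: grad_x = 2*5*-2.4917 = -24.9171, grad_y = 2*1*4.2353 = 8.4706
  x_3 = -2.4917 - 0.02*-24.9171 = -1.9934
  y_3 = 4.2353 - 0.02*8.4706 = 4.0659
Step 4: grad_x = 2*5*-1.9934 = -19.9337, grad_y = 2*1*4.0659 = 8.1318
  x_4 = -1.9934 - 0.02*-19.9337 = -1.5947
  y_4 = 4.0659 - 0.02*8.1318 = 3.9033
f(-1.5947, 3.9033) = 5*(-1.5947)^2 + 1*3.9033^2 = 27.9507


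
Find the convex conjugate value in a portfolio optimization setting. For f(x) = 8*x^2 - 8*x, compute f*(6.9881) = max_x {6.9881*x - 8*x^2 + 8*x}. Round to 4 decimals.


f*(y) = sup_x {y*x - a*x^2 - b*x} = sup_x {(y-b)*x - a*x^2}
FOC: (y - b) - 2a*x = 0 => x* = (y - b)/(2a)
x* = (6.9881 + 8)/(2*8) = 0.9368
f*(6.9881) = (y-b)^2/(4a) = (6.9881 + 8)^2/(4*8)
= 224.6431/32 = 7.0201


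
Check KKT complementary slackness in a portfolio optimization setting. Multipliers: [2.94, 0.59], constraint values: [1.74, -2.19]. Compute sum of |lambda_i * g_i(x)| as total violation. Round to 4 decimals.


KKT complementary slackness check:
lambda_1 * g_1 = 2.94 * 1.74 = 5.1156
lambda_2 * g_2 = 0.59 * -2.19 = -1.2921
Total violation = 5.1156 + 1.2921 = 6.4077


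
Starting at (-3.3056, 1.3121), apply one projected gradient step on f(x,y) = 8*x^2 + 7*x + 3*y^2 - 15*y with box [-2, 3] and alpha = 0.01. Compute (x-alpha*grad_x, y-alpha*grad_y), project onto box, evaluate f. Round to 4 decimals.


Step 1: Compute gradient at (-3.3056, 1.3121).
grad_x = 2*8*-3.3056 + 7 = -45.8896
grad_y = 2*3*1.3121 - 15 = -7.1274
Step 2: Gradient step.
x_raw = -3.3056 - 0.01*-45.8896 = -2.8467
y_raw = 1.3121 - 0.01*-7.1274 = 1.3834
Step 3: Project onto [-2, 3].
x_proj = clip(-2.8467) = -2.0
y_proj = clip(1.3834) = 1.3834
Step 4: Evaluate f.
f(-2.0, 1.3834) = 2.9906


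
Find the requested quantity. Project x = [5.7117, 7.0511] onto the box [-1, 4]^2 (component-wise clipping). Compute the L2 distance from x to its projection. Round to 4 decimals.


Project each component onto [-1, 4].
clip(5.7117) = 4.0, clip(7.0511) = 4.0
Projection = [4.0, 4.0]
Squared diffs: [2.9299, 9.3092]
Distance = sqrt(12.2391) = 3.4984
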